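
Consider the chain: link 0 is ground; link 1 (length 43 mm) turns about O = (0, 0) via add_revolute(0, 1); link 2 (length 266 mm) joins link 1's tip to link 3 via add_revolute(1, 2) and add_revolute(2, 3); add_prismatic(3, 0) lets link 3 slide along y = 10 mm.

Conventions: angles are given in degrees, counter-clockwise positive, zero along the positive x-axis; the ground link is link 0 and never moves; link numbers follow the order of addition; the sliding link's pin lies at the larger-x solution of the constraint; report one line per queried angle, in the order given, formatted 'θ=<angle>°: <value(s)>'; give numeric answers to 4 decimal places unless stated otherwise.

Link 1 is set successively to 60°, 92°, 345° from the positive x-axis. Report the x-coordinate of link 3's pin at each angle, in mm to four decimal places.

geometry: r = 43 mm, L = 266 mm, e = 10 mm
θ=60°: crank pin P = (r cos θ, r sin θ) = (21.500000, 37.239092)
θ=60°: h = r sin θ − e = 37.239092 − 10 = 27.239092
θ=60°: x = r cos θ + √(L² − h²) = 21.500000 + 264.601647 = 286.101647
θ=92°: crank pin P = (r cos θ, r sin θ) = (-1.500678, 42.973806)
θ=92°: h = r sin θ − e = 42.973806 − 10 = 32.973806
θ=92°: x = r cos θ + √(L² − h²) = -1.500678 + 263.948344 = 262.447665
θ=345°: crank pin P = (r cos θ, r sin θ) = (41.534811, -11.129219)
θ=345°: h = r sin θ − e = -11.129219 − 10 = -21.129219
θ=345°: x = r cos θ + √(L² − h²) = 41.534811 + 265.159492 = 306.694302

θ=60°: 286.1016
θ=92°: 262.4477
θ=345°: 306.6943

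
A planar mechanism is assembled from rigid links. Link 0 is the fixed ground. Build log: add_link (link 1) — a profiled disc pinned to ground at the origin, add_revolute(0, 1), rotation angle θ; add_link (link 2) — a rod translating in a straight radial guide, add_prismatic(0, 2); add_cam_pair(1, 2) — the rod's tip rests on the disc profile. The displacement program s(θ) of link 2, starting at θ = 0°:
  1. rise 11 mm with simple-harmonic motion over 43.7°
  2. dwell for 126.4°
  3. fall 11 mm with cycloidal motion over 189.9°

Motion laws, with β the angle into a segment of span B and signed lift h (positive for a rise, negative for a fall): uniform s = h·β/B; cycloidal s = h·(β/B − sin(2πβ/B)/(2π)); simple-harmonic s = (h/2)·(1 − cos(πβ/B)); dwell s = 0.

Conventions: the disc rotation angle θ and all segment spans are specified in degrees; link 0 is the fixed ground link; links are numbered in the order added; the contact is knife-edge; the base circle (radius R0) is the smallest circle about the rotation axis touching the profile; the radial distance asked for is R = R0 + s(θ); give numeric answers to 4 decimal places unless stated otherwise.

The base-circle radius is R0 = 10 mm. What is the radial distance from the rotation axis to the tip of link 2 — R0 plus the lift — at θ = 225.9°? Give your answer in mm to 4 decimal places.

seg 1 [0°–43.7°] simple-harmonic, h=11: full span → s += 11 → s = 11.0000
seg 2 [43.7°–170.1°] dwell: s stays 11.0000
seg 3 [170.1°–360°] cycloidal, h=-11: θ=225.9° here. β=55.8, B=189.9. -11·(0.2938 − sin(2π·0.2938)/(2π)) = -1.5475 → s = 9.4525
R = R0 + s = 10 + 9.4525 = 19.4525

19.4525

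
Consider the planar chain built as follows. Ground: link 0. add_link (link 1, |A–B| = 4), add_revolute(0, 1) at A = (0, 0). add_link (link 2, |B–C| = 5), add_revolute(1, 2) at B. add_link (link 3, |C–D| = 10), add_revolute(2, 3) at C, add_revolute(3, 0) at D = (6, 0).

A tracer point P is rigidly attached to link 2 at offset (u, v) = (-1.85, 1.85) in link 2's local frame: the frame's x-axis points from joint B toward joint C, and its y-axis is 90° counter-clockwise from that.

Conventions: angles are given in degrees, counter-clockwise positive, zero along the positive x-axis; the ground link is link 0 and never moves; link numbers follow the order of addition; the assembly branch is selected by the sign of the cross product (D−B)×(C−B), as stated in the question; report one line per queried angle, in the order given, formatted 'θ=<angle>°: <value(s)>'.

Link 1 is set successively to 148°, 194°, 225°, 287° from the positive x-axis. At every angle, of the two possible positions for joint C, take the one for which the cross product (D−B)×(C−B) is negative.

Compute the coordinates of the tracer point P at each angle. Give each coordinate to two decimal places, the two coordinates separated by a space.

A=(0,0), D=(6.00,0)
θ=148°: B = A + 4.00·(cos148°, sin148°) = (-3.3922, 2.1197)
θ=148°: |BD| = 9.6284
θ=148°: circle(B,5.00) ∩ circle(D,10.00): a=0.9195, h=4.9147
θ=148°:   candidates: C₊=(-1.4133,6.7114) cross=47.321; C₋=(-3.5772,-2.8769) cross=-47.321
θ=148°:   branch - wants cross < 0 → take C=(-3.5772,-2.8769) (cross=-47.321)
θ=148°: ex = (C−B)/|BC| = (-0.0370,-0.9993); ey = (0.9993,-0.0370)
θ=148°: P = B + -1.85·ex + 1.85·ey = (-1.4750,3.8999)
θ=194°: B = A + 4.00·(cos194°, sin194°) = (-3.8812, -0.9677)
θ=194°: |BD| = 9.9285
θ=194°: circle(B,5.00) ∩ circle(D,10.00): a=1.1872, h=4.8570
θ=194°:   candidates: C₊=(-3.1730,3.9819) cross=48.223; C₋=(-2.2262,-5.6859) cross=-48.223
θ=194°:   branch - wants cross < 0 → take C=(-2.2262,-5.6859) (cross=-48.223)
θ=194°: ex = (C−B)/|BC| = (0.3310,-0.9436); ey = (0.9436,0.3310)
θ=194°: P = B + -1.85·ex + 1.85·ey = (-2.7478,1.3904)
θ=225°: B = A + 4.00·(cos225°, sin225°) = (-2.8284, -2.8284)
θ=225°: |BD| = 9.2704
θ=225°: circle(B,5.00) ∩ circle(D,10.00): a=0.5901, h=4.9651
θ=225°:   candidates: C₊=(-3.7813,2.0799) cross=46.028; C₋=(-0.7516,-7.3767) cross=-46.028
θ=225°:   branch - wants cross < 0 → take C=(-0.7516,-7.3767) (cross=-46.028)
θ=225°: ex = (C−B)/|BC| = (0.4154,-0.9097); ey = (0.9097,0.4154)
θ=225°: P = B + -1.85·ex + 1.85·ey = (-1.9140,-0.3771)
θ=287°: B = A + 4.00·(cos287°, sin287°) = (1.1695, -3.8252)
θ=287°: |BD| = 6.1617
θ=287°: circle(B,5.00) ∩ circle(D,10.00): a=-3.0052, h=3.9961
θ=287°:   candidates: C₊=(-3.6673,-2.5581) cross=24.623; C₋=(1.2944,-8.8237) cross=-24.623
θ=287°:   branch - wants cross < 0 → take C=(1.2944,-8.8237) (cross=-24.623)
θ=287°: ex = (C−B)/|BC| = (0.0250,-0.9997); ey = (0.9997,0.0250)
θ=287°: P = B + -1.85·ex + 1.85·ey = (2.9727,-1.9296)

θ=148°: -1.47 3.90
θ=194°: -2.75 1.39
θ=225°: -1.91 -0.38
θ=287°: 2.97 -1.93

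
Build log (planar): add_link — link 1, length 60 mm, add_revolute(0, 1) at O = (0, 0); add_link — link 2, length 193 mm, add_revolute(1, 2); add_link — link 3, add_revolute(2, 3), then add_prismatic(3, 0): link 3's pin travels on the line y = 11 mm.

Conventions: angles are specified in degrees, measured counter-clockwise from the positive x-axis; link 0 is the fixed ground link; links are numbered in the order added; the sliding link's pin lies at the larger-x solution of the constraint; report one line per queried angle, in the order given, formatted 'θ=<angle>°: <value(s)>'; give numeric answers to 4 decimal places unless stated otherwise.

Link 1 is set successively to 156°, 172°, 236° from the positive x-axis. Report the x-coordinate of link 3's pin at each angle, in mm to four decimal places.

geometry: r = 60 mm, L = 193 mm, e = 11 mm
θ=156°: crank pin P = (r cos θ, r sin θ) = (-54.812727, 24.404199)
θ=156°: h = r sin θ − e = 24.404199 − 11 = 13.404199
θ=156°: x = r cos θ + √(L² − h²) = -54.812727 + 192.533964 = 137.721237
θ=172°: crank pin P = (r cos θ, r sin θ) = (-59.416084, 8.350386)
θ=172°: h = r sin θ − e = 8.350386 − 11 = -2.649614
θ=172°: x = r cos θ + √(L² − h²) = -59.416084 + 192.981811 = 133.565727
θ=236°: crank pin P = (r cos θ, r sin θ) = (-33.551574, -49.742254)
θ=236°: h = r sin θ − e = -49.742254 − 11 = -60.742254
θ=236°: x = r cos θ + √(L² − h²) = -33.551574 + 183.192190 = 149.640616

θ=156°: 137.7212
θ=172°: 133.5657
θ=236°: 149.6406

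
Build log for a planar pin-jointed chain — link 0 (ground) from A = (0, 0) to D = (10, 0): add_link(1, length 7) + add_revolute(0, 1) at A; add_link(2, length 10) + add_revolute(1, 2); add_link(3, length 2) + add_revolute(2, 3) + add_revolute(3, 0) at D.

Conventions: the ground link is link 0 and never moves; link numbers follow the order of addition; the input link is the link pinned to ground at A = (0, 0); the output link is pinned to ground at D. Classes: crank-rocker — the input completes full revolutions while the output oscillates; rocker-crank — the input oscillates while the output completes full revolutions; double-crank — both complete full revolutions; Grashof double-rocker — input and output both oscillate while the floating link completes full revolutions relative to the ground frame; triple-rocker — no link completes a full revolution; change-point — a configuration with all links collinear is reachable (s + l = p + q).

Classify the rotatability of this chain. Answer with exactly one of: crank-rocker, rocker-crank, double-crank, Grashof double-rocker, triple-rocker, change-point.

lengths: ground=10, input=7, coupler=10, output=2
sorted: s=2 (shortest), l=10 (longest), p+q=17
s + l = 12 vs p + q = 17
s + l < p + q (Grashof) with shortest = output link → rocker-crank

rocker-crank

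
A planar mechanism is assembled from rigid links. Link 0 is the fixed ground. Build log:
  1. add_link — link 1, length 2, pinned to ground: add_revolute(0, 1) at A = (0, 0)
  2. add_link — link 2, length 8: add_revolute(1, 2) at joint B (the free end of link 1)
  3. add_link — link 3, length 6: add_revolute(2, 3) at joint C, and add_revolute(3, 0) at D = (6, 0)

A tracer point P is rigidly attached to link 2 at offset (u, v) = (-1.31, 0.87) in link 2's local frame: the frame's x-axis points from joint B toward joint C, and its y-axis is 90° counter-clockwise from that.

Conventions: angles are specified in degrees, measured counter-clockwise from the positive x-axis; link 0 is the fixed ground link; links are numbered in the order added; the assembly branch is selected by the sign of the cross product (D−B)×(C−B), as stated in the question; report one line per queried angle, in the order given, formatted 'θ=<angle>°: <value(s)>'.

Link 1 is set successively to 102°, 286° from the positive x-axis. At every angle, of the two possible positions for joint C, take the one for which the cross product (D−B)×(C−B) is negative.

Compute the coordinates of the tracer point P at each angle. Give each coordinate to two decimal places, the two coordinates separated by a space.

A=(0,0), D=(6.00,0)
θ=102°: B = A + 2.00·(cos102°, sin102°) = (-0.4158, 1.9563)
θ=102°: |BD| = 6.7074
θ=102°: circle(B,8.00) ∩ circle(D,6.00): a=5.4410, h=5.8648
θ=102°:   candidates: C₊=(6.4991,5.9792) cross=39.338; C₋=(3.0780,-5.2404) cross=-39.338
θ=102°:   branch - wants cross < 0 → take C=(3.0780,-5.2404) (cross=-39.338)
θ=102°: ex = (C−B)/|BC| = (0.4367,-0.8996); ey = (0.8996,0.4367)
θ=102°: P = B + -1.31·ex + 0.87·ey = (-0.2053,3.5147)
θ=286°: B = A + 2.00·(cos286°, sin286°) = (0.5513, -1.9225)
θ=286°: |BD| = 5.7779
θ=286°: circle(B,8.00) ∩ circle(D,6.00): a=5.3120, h=5.9819
θ=286°:   candidates: C₊=(3.5702,5.4860) cross=34.563; C₋=(7.5510,-5.7961) cross=-34.563
θ=286°:   branch - wants cross < 0 → take C=(7.5510,-5.7961) (cross=-34.563)
θ=286°: ex = (C−B)/|BC| = (0.8750,-0.4842); ey = (0.4842,0.8750)
θ=286°: P = B + -1.31·ex + 0.87·ey = (-0.1737,-0.5270)

θ=102°: -0.21 3.51
θ=286°: -0.17 -0.53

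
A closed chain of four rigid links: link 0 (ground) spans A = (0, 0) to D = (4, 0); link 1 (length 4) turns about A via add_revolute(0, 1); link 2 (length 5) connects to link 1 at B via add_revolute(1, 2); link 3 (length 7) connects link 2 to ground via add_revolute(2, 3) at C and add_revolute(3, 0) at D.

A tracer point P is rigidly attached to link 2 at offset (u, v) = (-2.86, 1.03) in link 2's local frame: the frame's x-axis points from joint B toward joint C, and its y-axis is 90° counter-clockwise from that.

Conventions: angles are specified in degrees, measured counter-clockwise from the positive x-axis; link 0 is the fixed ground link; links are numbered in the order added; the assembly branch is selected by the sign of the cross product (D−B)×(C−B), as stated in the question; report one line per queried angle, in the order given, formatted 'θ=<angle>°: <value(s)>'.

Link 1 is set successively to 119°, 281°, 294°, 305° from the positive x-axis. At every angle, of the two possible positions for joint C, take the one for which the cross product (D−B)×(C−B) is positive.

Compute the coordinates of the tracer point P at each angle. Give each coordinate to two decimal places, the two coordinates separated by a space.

A=(0,0), D=(4.00,0)
θ=119°: B = A + 4.00·(cos119°, sin119°) = (-1.9392, 3.4985)
θ=119°: |BD| = 6.8930
θ=119°: circle(B,5.00) ∩ circle(D,7.00): a=1.7056, h=4.7001
θ=119°:   candidates: C₊=(1.9159,6.6825) cross=32.398; C₋=(-2.8551,-1.4169) cross=-32.398
θ=119°:   branch + wants cross > 0 → take C=(1.9159,6.6825) (cross=32.398)
θ=119°: ex = (C−B)/|BC| = (0.7710,0.6368); ey = (-0.6368,0.7710)
θ=119°: P = B + -2.86·ex + 1.03·ey = (-4.8003,2.4713)
θ=281°: B = A + 4.00·(cos281°, sin281°) = (0.7632, -3.9265)
θ=281°: |BD| = 5.0886
θ=281°: circle(B,5.00) ∩ circle(D,7.00): a=0.1861, h=4.9965
θ=281°:   candidates: C₊=(-2.9738,-0.6047) cross=25.425; C₋=(4.7371,-6.9611) cross=-25.425
θ=281°:   branch + wants cross > 0 → take C=(-2.9738,-0.6047) (cross=25.425)
θ=281°: ex = (C−B)/|BC| = (-0.7474,0.6644); ey = (-0.6644,-0.7474)
θ=281°: P = B + -2.86·ex + 1.03·ey = (2.2165,-6.5964)
θ=294°: B = A + 4.00·(cos294°, sin294°) = (1.6269, -3.6542)
θ=294°: |BD| = 4.3571
θ=294°: circle(B,5.00) ∩ circle(D,7.00): a=-0.5756, h=4.9668
θ=294°:   candidates: C₊=(-2.8520,-1.4318) cross=21.641; C₋=(5.4790,-6.8420) cross=-21.641
θ=294°:   branch + wants cross > 0 → take C=(-2.8520,-1.4318) (cross=21.641)
θ=294°: ex = (C−B)/|BC| = (-0.8958,0.4445); ey = (-0.4445,-0.8958)
θ=294°: P = B + -2.86·ex + 1.03·ey = (3.7311,-5.8481)
θ=305°: B = A + 4.00·(cos305°, sin305°) = (2.2943, -3.2766)
θ=305°: |BD| = 3.6940
θ=305°: circle(B,5.00) ∩ circle(D,7.00): a=-1.4015, h=4.7996
θ=305°:   candidates: C₊=(-2.6101,-2.3036) cross=17.730; C₋=(5.9044,-6.7360) cross=-17.730
θ=305°:   branch + wants cross > 0 → take C=(-2.6101,-2.3036) (cross=17.730)
θ=305°: ex = (C−B)/|BC| = (-0.9809,0.1946); ey = (-0.1946,-0.9809)
θ=305°: P = B + -2.86·ex + 1.03·ey = (4.8992,-4.8435)

θ=119°: -4.80 2.47
θ=281°: 2.22 -6.60
θ=294°: 3.73 -5.85
θ=305°: 4.90 -4.84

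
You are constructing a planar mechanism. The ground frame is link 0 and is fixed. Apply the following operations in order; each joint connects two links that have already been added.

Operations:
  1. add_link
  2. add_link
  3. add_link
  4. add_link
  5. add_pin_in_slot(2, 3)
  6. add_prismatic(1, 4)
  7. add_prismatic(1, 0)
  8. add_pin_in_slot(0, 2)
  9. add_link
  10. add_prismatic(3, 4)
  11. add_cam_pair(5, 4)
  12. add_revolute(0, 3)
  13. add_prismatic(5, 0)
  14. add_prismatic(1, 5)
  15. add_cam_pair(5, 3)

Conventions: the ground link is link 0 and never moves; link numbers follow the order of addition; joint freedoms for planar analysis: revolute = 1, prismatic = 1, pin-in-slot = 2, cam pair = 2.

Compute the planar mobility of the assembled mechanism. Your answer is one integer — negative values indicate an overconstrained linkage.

L=1 J1=0 J2=0
add link → L=2 J1=0 J2=0
add link → L=3 J1=0 J2=0
add link → L=4 J1=0 J2=0
add link → L=5 J1=0 J2=0
PS@2,3 dof=2 J2 → L=5 J1=0 J2=1
P@1,4 dof=1 J1 → L=5 J1=1 J2=1
P@1,0 dof=1 J1 → L=5 J1=2 J2=1
PS@0,2 dof=2 J2 → L=5 J1=2 J2=2
add link → L=6 J1=2 J2=2
P@3,4 dof=1 J1 → L=6 J1=3 J2=2
C@5,4 dof=2 J2 → L=6 J1=3 J2=3
R@0,3 dof=1 J1 → L=6 J1=4 J2=3
P@5,0 dof=1 J1 → L=6 J1=5 J2=3
P@1,5 dof=1 J1 → L=6 J1=6 J2=3
C@5,3 dof=2 J2 → L=6 J1=6 J2=4
M=3(L−1)−2J1−J2=3·5−2·6−4=-1

M = -1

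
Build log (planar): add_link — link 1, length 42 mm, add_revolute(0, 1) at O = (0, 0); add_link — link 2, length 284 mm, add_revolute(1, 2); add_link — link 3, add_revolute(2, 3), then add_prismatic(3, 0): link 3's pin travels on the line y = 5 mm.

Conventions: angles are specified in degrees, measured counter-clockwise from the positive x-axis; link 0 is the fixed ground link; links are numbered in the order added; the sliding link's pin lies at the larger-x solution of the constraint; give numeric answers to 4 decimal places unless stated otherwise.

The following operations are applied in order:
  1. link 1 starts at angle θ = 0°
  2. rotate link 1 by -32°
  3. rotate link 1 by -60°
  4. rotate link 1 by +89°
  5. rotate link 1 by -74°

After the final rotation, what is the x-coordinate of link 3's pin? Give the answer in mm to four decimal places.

geometry: r = 42 mm, L = 284 mm, e = 5 mm; θ starts at 0°
rotate link 1 by -32°: θ ← 0° -32° = -32°
rotate link 1 by -60°: θ ← -32° -60° = -92°
rotate link 1 by +89°: θ ← -92° +89° = -3°
rotate link 1 by -74°: θ ← -3° -74° = -77°
crank pin P = (r cos θ, r sin θ) = (9.447944, -40.923543)
h = r sin θ − e = -40.923543 − 5 = -45.923543
x = r cos θ + √(L² − h²) = 9.447944 + 280.262427 = 289.710372

289.7104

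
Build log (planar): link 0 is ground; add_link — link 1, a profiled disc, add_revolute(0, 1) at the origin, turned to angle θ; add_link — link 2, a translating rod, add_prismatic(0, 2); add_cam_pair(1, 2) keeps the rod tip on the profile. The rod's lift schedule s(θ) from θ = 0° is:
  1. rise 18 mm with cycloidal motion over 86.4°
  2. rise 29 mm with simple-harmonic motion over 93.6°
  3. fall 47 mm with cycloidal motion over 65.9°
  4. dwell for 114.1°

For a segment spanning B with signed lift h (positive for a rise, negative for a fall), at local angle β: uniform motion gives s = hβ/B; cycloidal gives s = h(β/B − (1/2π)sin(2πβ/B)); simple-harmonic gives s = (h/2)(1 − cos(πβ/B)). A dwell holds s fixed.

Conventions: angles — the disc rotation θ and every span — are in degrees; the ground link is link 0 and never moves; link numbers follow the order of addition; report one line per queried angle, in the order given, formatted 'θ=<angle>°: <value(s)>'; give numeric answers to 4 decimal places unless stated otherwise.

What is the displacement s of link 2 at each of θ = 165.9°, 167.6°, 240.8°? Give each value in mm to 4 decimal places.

seg 1 [0°–86.4°] cycloidal, h=18: full span → s += 18 → s = 18.0000
seg 2 [86.4°–180°] simple-harmonic, h=29: θ=165.9° here. β=79.5, B=93.6. 29/2·(1 − cos(π·0.8494)) = 27.4063 → s = 45.4063
seg 2 [86.4°–180°] simple-harmonic, h=29: θ=167.6° here. β=81.2, B=93.6. 29/2·(1 − cos(π·0.8675)) = 27.7622 → s = 45.7622
seg 2 [86.4°–180°] simple-harmonic, h=29: full span → s += 29 → s = 47.0000
seg 3 [180°–245.9°] cycloidal, h=-47: θ=240.8° here. β=60.8, B=65.9. -47·(0.9226 − sin(2π·0.9226)/(2π)) = -46.8583 → s = 0.1417

θ=165.9°: 45.4063
θ=167.6°: 45.7622
θ=240.8°: 0.1417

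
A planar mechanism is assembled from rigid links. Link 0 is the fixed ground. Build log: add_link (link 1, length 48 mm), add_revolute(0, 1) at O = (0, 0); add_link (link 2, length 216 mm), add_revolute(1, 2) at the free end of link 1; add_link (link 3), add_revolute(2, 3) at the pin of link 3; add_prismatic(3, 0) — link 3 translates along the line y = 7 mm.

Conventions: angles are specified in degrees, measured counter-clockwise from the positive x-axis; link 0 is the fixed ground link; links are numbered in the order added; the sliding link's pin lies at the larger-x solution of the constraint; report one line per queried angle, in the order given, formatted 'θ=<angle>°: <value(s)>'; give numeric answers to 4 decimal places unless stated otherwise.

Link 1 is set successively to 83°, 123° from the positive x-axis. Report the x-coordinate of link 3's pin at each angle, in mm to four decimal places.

geometry: r = 48 mm, L = 216 mm, e = 7 mm
θ=83°: crank pin P = (r cos θ, r sin θ) = (5.849728, 47.642215)
θ=83°: h = r sin θ − e = 47.642215 − 7 = 40.642215
θ=83°: x = r cos θ + √(L² − h²) = 5.849728 + 212.141958 = 217.991686
θ=123°: crank pin P = (r cos θ, r sin θ) = (-26.142674, 40.256187)
θ=123°: h = r sin θ − e = 40.256187 − 7 = 33.256187
θ=123°: x = r cos θ + √(L² − h²) = -26.142674 + 213.424521 = 187.281847

θ=83°: 217.9917
θ=123°: 187.2818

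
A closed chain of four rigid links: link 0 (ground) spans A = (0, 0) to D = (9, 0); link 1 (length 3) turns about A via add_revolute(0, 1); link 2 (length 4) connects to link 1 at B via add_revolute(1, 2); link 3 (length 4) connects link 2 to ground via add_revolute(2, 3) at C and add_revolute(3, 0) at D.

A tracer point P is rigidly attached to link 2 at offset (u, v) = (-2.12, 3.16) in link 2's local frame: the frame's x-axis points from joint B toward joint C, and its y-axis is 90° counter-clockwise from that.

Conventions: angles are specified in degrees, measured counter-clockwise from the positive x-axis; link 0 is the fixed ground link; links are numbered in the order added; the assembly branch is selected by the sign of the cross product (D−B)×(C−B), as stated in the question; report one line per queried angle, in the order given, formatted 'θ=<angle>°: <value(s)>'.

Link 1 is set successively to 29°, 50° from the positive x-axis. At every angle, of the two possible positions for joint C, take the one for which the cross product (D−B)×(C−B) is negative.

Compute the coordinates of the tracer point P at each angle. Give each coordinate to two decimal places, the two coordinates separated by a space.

A=(0,0), D=(9.00,0)
θ=29°: B = A + 3.00·(cos29°, sin29°) = (2.6239, 1.4544)
θ=29°: |BD| = 6.5399
θ=29°: circle(B,4.00) ∩ circle(D,4.00): a=3.2700, h=2.3038
θ=29°:   candidates: C₊=(6.3243,2.9733) cross=15.066; C₋=(5.2996,-1.5189) cross=-15.066
θ=29°:   branch - wants cross < 0 → take C=(5.2996,-1.5189) (cross=-15.066)
θ=29°: ex = (C−B)/|BC| = (0.6689,-0.7433); ey = (0.7433,0.6689)
θ=29°: P = B + -2.12·ex + 3.16·ey = (3.5546,5.1441)
θ=50°: B = A + 3.00·(cos50°, sin50°) = (1.9284, 2.2981)
θ=50°: |BD| = 7.4357
θ=50°: circle(B,4.00) ∩ circle(D,4.00): a=3.7178, h=1.4757
θ=50°:   candidates: C₊=(5.9203,2.5525) cross=10.973; C₋=(5.0081,-0.2544) cross=-10.973
θ=50°:   branch - wants cross < 0 → take C=(5.0081,-0.2544) (cross=-10.973)
θ=50°: ex = (C−B)/|BC| = (0.7699,-0.6381); ey = (0.6381,0.7699)
θ=50°: P = B + -2.12·ex + 3.16·ey = (2.3126,6.0839)

θ=29°: 3.55 5.14
θ=50°: 2.31 6.08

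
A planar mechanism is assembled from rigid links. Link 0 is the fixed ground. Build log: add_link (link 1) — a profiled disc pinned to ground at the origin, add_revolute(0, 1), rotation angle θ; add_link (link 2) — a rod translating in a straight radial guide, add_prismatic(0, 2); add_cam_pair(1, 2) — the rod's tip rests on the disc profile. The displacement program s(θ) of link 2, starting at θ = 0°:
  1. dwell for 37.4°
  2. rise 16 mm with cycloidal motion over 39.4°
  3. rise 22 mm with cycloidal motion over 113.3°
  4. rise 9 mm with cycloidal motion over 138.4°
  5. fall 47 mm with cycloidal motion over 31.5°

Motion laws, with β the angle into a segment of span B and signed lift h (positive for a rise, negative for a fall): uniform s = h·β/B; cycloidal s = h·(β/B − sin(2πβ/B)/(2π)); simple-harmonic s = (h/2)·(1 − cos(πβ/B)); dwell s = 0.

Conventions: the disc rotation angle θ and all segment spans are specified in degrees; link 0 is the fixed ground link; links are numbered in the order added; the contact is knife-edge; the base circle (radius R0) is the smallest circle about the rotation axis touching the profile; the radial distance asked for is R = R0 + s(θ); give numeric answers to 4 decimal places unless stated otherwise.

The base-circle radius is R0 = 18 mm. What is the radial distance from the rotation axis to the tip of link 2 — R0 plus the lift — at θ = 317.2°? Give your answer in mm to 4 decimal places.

seg 1 [0°–37.4°] dwell: s stays 0.0000
seg 2 [37.4°–76.8°] cycloidal, h=16: full span → s += 16 → s = 16.0000
seg 3 [76.8°–190.1°] cycloidal, h=22: full span → s += 22 → s = 38.0000
seg 4 [190.1°–328.5°] cycloidal, h=9: θ=317.2° here. β=127.1, B=138.4. 9·(0.9184 − sin(2π·0.9184)/(2π)) = 8.9682 → s = 46.9682
R = R0 + s = 18 + 46.9682 = 64.9682

64.9682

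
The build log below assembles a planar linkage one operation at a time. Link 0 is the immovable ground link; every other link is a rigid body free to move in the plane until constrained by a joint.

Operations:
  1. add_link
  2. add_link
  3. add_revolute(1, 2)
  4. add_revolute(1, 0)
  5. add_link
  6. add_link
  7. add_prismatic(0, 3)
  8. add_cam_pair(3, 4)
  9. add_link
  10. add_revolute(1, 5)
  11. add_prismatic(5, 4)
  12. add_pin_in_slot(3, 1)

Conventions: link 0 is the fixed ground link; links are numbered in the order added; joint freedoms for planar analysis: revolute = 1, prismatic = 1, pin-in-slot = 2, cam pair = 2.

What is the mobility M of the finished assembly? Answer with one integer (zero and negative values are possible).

link 0 = ground. State L|J1|J2 = 1|0|0
+link1  2|0|0
+link2  3|0|0
R(1,2) f=1→J1  3|1|0
R(1,0) f=1→J1  3|2|0
+link3  4|2|0
+link4  5|2|0
P(0,3) f=1→J1  5|3|0
C(3,4) f=2→J2  5|3|1
+link5  6|3|1
R(1,5) f=1→J1  6|4|1
P(5,4) f=1→J1  6|5|1
PS(3,1) f=2→J2  6|5|2
M = 3(6−1)−2·5−2 = 15−10−2 = 3

M = 3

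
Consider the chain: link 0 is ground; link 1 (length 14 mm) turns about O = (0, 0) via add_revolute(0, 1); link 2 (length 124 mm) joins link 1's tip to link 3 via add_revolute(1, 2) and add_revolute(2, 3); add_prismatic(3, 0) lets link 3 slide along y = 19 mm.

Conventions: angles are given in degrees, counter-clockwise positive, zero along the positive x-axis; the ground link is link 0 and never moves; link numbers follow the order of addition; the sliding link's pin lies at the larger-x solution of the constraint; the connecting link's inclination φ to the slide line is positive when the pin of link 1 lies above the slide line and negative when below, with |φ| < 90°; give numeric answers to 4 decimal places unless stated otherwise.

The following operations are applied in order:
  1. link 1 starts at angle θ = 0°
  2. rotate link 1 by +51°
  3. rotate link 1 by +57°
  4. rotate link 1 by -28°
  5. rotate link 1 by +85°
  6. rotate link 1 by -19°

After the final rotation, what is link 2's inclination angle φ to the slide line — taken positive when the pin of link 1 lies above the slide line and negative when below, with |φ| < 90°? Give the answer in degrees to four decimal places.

geometry: r = 14 mm, L = 124 mm, e = 19 mm; θ starts at 0°
rotate link 1 by +51°: θ ← 0° +51° = 51°
rotate link 1 by +57°: θ ← 51° +57° = 108°
rotate link 1 by -28°: θ ← 108° -28° = 80°
rotate link 1 by +85°: θ ← 80° +85° = 165°
rotate link 1 by -19°: θ ← 165° -19° = 146°
h = r sin θ − e = 7.828701 − 19 = -11.171299
sin φ = h / L = -11.171299 / 124 = -0.09009112
φ = arcsin(-0.09009112) = -5.168849°

-5.1688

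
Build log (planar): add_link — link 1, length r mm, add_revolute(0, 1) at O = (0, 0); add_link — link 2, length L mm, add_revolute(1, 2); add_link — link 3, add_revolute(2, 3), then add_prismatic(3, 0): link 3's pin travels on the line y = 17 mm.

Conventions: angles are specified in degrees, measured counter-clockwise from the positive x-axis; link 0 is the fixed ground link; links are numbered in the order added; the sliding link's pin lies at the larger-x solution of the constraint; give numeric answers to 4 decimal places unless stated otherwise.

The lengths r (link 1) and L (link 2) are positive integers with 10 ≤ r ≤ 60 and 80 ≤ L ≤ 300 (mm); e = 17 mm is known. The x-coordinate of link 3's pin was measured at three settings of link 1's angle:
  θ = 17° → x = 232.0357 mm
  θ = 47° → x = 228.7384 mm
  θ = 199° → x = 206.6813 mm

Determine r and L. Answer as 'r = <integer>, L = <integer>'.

constraint per measurement: (x − r cos θ)² + (r sin θ − e)² = L²
subtracting the θ₁ and θ₂ equations cancels the r² and L² terms:
r = (x₁² − x₂²) / (2[(x₁cos θ₁ + e sin θ₁) − (x₂cos θ₂ + e sin θ₂)]) = 13.0000 → r = 13
L² = (x₁ − r cos θ₁)² + (r sin θ₁ − e)² = 48400.0199 → L = 220.0000 → L = 220
check at θ₃=199°: x = 206.6813 (printed 206.6813) ✓

r = 13, L = 220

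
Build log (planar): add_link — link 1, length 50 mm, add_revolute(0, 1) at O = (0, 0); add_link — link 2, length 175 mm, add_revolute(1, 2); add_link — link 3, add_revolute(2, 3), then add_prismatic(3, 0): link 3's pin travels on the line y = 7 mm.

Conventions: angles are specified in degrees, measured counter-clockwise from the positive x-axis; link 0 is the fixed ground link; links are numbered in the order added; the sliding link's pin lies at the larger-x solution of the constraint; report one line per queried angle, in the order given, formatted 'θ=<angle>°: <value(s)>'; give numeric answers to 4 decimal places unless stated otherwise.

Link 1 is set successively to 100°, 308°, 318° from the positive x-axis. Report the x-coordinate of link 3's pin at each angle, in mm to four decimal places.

geometry: r = 50 mm, L = 175 mm, e = 7 mm
θ=100°: crank pin P = (r cos θ, r sin θ) = (-8.682409, 49.240388)
θ=100°: h = r sin θ − e = 49.240388 − 7 = 42.240388
θ=100°: x = r cos θ + √(L² − h²) = -8.682409 + 169.825645 = 161.143236
θ=308°: crank pin P = (r cos θ, r sin θ) = (30.783074, -39.400538)
θ=308°: h = r sin θ − e = -39.400538 − 7 = -46.400538
θ=308°: x = r cos θ + √(L² − h²) = 30.783074 + 168.736452 = 199.519525
θ=318°: crank pin P = (r cos θ, r sin θ) = (37.157241, -33.456530)
θ=318°: h = r sin θ − e = -33.456530 − 7 = -40.456530
θ=318°: x = r cos θ + √(L² − h²) = 37.157241 + 170.259417 = 207.416659

θ=100°: 161.1432
θ=308°: 199.5195
θ=318°: 207.4167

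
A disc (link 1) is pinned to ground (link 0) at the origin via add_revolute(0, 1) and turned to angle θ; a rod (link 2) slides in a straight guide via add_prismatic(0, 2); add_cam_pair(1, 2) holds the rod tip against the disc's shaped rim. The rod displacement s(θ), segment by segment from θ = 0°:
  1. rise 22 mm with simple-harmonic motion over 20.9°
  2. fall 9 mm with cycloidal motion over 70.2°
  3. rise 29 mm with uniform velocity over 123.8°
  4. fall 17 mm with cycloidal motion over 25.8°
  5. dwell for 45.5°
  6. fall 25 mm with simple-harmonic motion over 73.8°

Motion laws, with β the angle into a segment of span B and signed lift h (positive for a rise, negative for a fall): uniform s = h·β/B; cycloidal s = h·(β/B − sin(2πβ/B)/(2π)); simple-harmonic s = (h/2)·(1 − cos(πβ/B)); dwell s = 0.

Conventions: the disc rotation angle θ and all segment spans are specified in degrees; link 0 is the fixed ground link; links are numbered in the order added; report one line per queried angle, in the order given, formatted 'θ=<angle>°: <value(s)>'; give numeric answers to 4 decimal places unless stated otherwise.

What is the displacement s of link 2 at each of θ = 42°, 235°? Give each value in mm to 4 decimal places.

segment 1 (0° to 20.9°, simple-harmonic, h = 22) is passed completely: s = 0.0000 + (22) = 22.0000
θ = 42° falls in segment 2 (20.9° to 91.1°, cycloidal, h = -9): β = 42 − 20.9 = 21.1°, B = 70.2°; Δs = -9·(0.3006 − sin(2π·0.3006)/(2π)) = -1.3444; s = 22.0000 − 1.3444 = 20.6556
segment 2 (20.9° to 91.1°, cycloidal, h = -9) is passed completely: s = 22.0000 + (-9) = 13.0000
segment 3 (91.1° to 214.9°, uniform, h = 29) is passed completely: s = 13.0000 + (29) = 42.0000
θ = 235° falls in segment 4 (214.9° to 240.7°, cycloidal, h = -17): β = 235 − 214.9 = 20.1°, B = 25.8°; Δs = -17·(0.7791 − sin(2π·0.7791)/(2π)) = -15.9048; s = 42.0000 − 15.9048 = 26.0952

θ=42°: 20.6556
θ=235°: 26.0952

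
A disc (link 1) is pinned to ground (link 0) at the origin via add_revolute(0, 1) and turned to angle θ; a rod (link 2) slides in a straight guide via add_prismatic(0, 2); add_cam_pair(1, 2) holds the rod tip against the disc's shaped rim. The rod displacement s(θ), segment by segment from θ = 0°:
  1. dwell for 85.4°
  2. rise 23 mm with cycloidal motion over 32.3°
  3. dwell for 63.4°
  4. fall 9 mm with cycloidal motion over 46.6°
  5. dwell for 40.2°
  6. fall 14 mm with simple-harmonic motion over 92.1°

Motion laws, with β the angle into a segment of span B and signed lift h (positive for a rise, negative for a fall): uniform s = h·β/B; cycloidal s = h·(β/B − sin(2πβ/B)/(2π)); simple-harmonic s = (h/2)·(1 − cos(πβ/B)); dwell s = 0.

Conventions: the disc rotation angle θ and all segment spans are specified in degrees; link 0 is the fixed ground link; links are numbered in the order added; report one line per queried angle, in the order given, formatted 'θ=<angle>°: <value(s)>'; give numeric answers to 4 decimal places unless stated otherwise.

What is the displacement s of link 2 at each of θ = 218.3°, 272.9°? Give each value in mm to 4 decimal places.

segment 1 (0° to 85.4°, dwell): s unchanged at 0.0000
segment 2 (85.4° to 117.7°, cycloidal, h = 23) is passed completely: s = 0.0000 + (23) = 23.0000
segment 3 (117.7° to 181.1°, dwell): s unchanged at 23.0000
θ = 218.3° falls in segment 4 (181.1° to 227.7°, cycloidal, h = -9): β = 218.3 − 181.1 = 37.2°, B = 46.6°; Δs = -9·(0.7983 − sin(2π·0.7983)/(2π)) = -8.5515; s = 23.0000 − 8.5515 = 14.4485
segment 4 (181.1° to 227.7°, cycloidal, h = -9) is passed completely: s = 23.0000 + (-9) = 14.0000
segment 5 (227.7° to 267.9°, dwell): s unchanged at 14.0000
θ = 272.9° falls in segment 6 (267.9° to 360°, simple-harmonic, h = -14): β = 272.9 − 267.9 = 5°, B = 92.1°; Δs = -14/2·(1 − cos(π·0.0543)) = -0.1016; s = 14.0000 − 0.1016 = 13.8984

θ=218.3°: 14.4485
θ=272.9°: 13.8984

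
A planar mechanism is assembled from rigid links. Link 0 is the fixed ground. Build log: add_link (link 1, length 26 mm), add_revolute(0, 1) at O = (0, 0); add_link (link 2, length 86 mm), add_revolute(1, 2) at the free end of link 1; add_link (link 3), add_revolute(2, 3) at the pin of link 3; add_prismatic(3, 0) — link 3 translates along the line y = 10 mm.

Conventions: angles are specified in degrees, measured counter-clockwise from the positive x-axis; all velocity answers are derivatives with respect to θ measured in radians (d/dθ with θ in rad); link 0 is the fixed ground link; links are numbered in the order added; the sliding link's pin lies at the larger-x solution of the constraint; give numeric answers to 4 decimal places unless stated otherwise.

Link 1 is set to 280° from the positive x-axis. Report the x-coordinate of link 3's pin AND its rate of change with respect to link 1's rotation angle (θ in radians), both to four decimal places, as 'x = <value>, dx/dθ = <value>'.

geometry: r = 26 mm, L = 86 mm, e = 10 mm
crank pin P = (r cos θ, r sin θ) = (4.514853, -25.605002)
h = r sin θ − e = -25.605002 − 10 = -35.605002
x = r cos θ + √(L² − h²) = 4.514853 + 78.283356 = 82.798209
dx/dθ = −r sin θ − h·r cos θ/√(L² − h²) (θ in radians; h = -35.605002) = 27.658456

x = 82.7982, dx/dθ = 27.6585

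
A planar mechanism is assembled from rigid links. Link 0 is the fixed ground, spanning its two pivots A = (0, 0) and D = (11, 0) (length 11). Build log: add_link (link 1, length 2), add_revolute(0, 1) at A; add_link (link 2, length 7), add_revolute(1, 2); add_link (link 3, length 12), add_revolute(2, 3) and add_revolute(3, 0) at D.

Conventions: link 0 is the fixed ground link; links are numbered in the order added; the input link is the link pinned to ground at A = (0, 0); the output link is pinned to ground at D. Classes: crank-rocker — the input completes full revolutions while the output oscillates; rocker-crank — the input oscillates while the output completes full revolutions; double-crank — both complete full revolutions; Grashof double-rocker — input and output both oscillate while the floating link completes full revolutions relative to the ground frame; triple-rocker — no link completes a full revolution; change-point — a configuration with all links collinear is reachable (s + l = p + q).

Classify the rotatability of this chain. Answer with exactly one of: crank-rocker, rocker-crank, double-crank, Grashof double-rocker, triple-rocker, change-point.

lengths: ground=11, input=2, coupler=7, output=12
sorted: s=2 (shortest), l=12 (longest), p+q=18
s + l = 14 vs p + q = 18
s + l < p + q (Grashof) with shortest = input link → crank-rocker

crank-rocker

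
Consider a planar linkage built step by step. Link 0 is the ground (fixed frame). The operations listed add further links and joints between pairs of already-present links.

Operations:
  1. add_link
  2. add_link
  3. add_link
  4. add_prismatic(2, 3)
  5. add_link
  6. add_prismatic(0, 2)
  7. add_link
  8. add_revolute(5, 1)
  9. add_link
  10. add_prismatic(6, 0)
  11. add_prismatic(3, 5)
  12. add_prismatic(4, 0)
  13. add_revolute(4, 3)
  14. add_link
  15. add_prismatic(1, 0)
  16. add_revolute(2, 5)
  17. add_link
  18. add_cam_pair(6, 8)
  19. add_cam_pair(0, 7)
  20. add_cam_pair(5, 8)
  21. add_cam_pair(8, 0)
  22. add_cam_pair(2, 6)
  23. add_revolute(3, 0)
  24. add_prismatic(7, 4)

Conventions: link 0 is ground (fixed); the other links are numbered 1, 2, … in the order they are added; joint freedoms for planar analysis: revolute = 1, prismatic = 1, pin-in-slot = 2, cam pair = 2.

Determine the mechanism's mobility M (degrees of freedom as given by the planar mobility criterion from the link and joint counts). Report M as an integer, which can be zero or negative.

L=1 J1=0 J2=0
add link → L=2 J1=0 J2=0
add link → L=3 J1=0 J2=0
add link → L=4 J1=0 J2=0
P@2,3 dof=1 J1 → L=4 J1=1 J2=0
add link → L=5 J1=1 J2=0
P@0,2 dof=1 J1 → L=5 J1=2 J2=0
add link → L=6 J1=2 J2=0
R@5,1 dof=1 J1 → L=6 J1=3 J2=0
add link → L=7 J1=3 J2=0
P@6,0 dof=1 J1 → L=7 J1=4 J2=0
P@3,5 dof=1 J1 → L=7 J1=5 J2=0
P@4,0 dof=1 J1 → L=7 J1=6 J2=0
R@4,3 dof=1 J1 → L=7 J1=7 J2=0
add link → L=8 J1=7 J2=0
P@1,0 dof=1 J1 → L=8 J1=8 J2=0
R@2,5 dof=1 J1 → L=8 J1=9 J2=0
add link → L=9 J1=9 J2=0
C@6,8 dof=2 J2 → L=9 J1=9 J2=1
C@0,7 dof=2 J2 → L=9 J1=9 J2=2
C@5,8 dof=2 J2 → L=9 J1=9 J2=3
C@8,0 dof=2 J2 → L=9 J1=9 J2=4
C@2,6 dof=2 J2 → L=9 J1=9 J2=5
R@3,0 dof=1 J1 → L=9 J1=10 J2=5
P@7,4 dof=1 J1 → L=9 J1=11 J2=5
M=3(L−1)−2J1−J2=3·8−2·11−5=-3

M = -3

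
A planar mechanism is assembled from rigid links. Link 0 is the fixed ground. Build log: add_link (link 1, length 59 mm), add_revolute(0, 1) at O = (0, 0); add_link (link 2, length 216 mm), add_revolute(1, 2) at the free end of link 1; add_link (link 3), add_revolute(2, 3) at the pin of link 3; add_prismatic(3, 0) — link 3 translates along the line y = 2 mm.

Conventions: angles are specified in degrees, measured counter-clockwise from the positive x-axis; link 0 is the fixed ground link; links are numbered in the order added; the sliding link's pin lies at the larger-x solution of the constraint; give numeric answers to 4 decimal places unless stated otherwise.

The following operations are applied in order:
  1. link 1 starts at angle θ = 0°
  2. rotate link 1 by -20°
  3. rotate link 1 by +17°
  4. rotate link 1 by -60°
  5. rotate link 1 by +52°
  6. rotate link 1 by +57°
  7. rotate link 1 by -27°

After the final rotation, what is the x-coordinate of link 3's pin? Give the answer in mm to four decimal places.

geometry: r = 59 mm, L = 216 mm, e = 2 mm; θ starts at 0°
rotate link 1 by -20°: θ ← 0° -20° = -20°
rotate link 1 by +17°: θ ← -20° +17° = -3°
rotate link 1 by -60°: θ ← -3° -60° = -63°
rotate link 1 by +52°: θ ← -63° +52° = -11°
rotate link 1 by +57°: θ ← -11° +57° = 46°
rotate link 1 by -27°: θ ← 46° -27° = 19°
crank pin P = (r cos θ, r sin θ) = (55.785596, 19.208521)
h = r sin θ − e = 19.208521 − 2 = 17.208521
x = r cos θ + √(L² − h²) = 55.785596 + 215.313415 = 271.099011

271.0990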